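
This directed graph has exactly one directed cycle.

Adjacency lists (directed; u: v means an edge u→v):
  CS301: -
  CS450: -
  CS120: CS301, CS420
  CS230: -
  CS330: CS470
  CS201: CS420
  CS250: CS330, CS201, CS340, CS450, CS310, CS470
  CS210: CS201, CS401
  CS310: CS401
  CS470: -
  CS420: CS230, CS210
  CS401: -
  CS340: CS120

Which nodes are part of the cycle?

CS201, CS210, CS420

DFS with gray/black marking from CS420:
CS420 gray
  CS230 gray
  CS230 black
  CS210 gray
    CS201 gray
      CS201→CS420: CS420 is gray → back edge
Back edge closes the cycle CS420 → CS210 → CS201 → CS420; its vertices are {CS201, CS210, CS420}.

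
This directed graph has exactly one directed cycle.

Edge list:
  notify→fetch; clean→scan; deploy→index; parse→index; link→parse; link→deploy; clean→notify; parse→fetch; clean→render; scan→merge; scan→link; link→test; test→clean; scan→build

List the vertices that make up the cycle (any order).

link, scan, test, clean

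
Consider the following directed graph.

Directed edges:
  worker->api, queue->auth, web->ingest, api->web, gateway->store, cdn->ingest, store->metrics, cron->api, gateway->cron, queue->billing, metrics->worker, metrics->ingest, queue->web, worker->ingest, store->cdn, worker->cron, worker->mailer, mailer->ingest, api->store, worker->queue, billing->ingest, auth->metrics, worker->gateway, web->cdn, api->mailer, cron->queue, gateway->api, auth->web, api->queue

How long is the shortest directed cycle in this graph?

4

For each vertex v, BFS finds the shortest path from v back to v.
The shortest such closed walk is worker → api → store → metrics → worker, length 4.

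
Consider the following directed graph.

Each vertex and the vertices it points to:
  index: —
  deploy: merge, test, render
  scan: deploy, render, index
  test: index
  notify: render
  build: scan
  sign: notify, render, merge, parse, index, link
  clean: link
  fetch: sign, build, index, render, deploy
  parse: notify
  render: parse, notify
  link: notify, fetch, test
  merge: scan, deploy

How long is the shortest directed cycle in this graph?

For each vertex v, BFS finds the shortest path from v back to v.
The shortest such closed walk is deploy → merge → deploy, length 2.

2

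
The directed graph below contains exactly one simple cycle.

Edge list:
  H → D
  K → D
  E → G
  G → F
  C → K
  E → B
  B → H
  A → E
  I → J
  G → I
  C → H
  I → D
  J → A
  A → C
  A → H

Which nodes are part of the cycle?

DFS with gray/black marking from A:
A gray
  E gray
    B gray
      H gray
        D gray
        D black
      H black
    B black
    G gray
      I gray
        I→D: D black — skip
        J gray
          J→A: A is gray → back edge
Back edge closes the cycle A → E → G → I → J → A; its vertices are {A, E, G, I, J}.

A, E, G, I, J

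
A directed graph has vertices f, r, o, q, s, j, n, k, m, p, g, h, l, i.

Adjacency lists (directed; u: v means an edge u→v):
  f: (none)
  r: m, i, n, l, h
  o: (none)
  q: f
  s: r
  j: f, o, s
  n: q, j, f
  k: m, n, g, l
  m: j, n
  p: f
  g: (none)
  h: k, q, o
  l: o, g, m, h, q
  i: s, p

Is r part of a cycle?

r is on a cycle iff r can reach itself via ≥1 edge.
r → i → s → r — yes.

Yes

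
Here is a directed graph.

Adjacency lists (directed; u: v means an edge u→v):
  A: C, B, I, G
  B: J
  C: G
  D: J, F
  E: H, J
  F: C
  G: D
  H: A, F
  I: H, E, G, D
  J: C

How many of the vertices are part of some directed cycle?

9

A vertex is on a directed cycle iff it belongs to a strongly connected component of size ≥ 2 (or has a self-loop).
The vertices on cycles are {A, C, D, E, F, G, H, I, J} — 9 in total.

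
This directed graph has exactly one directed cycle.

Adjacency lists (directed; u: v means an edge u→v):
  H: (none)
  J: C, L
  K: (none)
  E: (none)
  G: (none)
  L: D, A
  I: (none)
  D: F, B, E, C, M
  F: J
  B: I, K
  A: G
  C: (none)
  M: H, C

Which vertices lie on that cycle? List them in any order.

D, F, J, L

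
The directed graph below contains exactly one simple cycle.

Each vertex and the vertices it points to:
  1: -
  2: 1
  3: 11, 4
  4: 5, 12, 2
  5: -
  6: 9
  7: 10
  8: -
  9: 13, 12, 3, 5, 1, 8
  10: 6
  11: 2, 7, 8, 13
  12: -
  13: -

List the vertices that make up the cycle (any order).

3, 6, 7, 9, 10, 11

DFS with gray/black marking from 3:
3 gray
  11 gray
    2 gray
      1 gray
      1 black
    2 black
    7 gray
      10 gray
        6 gray
          9 gray
            13 gray
            13 black
            12 gray
            12 black
            9→3: 3 is gray → back edge
Back edge closes the cycle 3 → 11 → 7 → 10 → 6 → 9 → 3; its vertices are {3, 6, 7, 9, 10, 11}.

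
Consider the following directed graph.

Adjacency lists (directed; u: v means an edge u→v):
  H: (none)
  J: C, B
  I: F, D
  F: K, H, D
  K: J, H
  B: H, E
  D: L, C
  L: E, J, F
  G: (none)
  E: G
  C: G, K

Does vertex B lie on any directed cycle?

No

B lies on a cycle iff there is a path from B back to itself.
Exploring from B, it never reaches itself; equivalently, its strongly connected component is a singleton.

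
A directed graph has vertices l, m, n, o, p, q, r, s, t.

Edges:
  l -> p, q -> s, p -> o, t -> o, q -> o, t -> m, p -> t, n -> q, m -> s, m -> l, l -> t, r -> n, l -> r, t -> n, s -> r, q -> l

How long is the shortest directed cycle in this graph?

For each vertex v, BFS finds the shortest path from v back to v.
The shortest such closed walk is t → m → l → t, length 3.

3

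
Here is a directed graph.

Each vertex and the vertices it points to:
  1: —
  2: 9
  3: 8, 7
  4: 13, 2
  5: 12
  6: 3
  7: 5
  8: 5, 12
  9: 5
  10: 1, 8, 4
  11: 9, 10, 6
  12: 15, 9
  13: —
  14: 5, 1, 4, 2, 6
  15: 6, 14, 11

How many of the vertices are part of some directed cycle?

A vertex is on a directed cycle iff it belongs to a strongly connected component of size ≥ 2 (or has a self-loop).
The vertices on cycles are {2, 3, 4, 5, 6, 7, 8, 9, 10, 11, 12, 14, 15} — 13 in total.

13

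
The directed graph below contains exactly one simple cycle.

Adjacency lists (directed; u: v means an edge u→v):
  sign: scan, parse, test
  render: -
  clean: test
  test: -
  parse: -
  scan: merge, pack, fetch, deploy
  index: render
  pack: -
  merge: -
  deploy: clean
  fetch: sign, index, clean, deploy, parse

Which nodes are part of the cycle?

scan, sign, fetch

DFS with gray/black marking from sign:
sign gray
  scan gray
    merge gray
    merge black
    pack gray
    pack black
    fetch gray
      fetch→sign: sign is gray → back edge
Back edge closes the cycle sign → scan → fetch → sign; its vertices are {scan, sign, fetch}.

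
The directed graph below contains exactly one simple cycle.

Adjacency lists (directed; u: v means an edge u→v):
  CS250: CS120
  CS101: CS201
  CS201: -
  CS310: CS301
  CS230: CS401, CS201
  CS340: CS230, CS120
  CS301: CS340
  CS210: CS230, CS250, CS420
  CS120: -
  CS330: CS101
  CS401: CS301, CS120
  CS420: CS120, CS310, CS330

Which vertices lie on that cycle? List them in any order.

DFS with gray/black marking from CS230:
CS230 gray
  CS401 gray
    CS301 gray
      CS340 gray
        CS340→CS230: CS230 is gray → back edge
Back edge closes the cycle CS230 → CS401 → CS301 → CS340 → CS230; its vertices are {CS230, CS301, CS340, CS401}.

CS230, CS301, CS340, CS401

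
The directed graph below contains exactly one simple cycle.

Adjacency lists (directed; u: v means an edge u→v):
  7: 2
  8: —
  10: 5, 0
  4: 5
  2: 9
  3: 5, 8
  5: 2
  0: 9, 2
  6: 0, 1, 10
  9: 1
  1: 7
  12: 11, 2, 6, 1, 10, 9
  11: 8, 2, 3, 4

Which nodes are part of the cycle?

DFS with gray/black marking from 1:
1 gray
  7 gray
    2 gray
      9 gray
        9→1: 1 is gray → back edge
Back edge closes the cycle 1 → 7 → 2 → 9 → 1; its vertices are {1, 2, 7, 9}.

1, 2, 7, 9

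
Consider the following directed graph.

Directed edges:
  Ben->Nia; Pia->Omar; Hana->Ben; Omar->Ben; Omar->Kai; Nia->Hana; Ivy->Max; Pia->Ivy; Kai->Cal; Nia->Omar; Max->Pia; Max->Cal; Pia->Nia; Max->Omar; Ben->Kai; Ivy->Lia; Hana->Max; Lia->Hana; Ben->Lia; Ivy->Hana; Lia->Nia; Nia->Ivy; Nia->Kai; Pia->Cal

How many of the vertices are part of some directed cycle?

8

A vertex is on a directed cycle iff it belongs to a strongly connected component of size ≥ 2 (or has a self-loop).
The vertices on cycles are {Ben, Ivy, Lia, Max, Nia, Pia, Hana, Omar} — 8 in total.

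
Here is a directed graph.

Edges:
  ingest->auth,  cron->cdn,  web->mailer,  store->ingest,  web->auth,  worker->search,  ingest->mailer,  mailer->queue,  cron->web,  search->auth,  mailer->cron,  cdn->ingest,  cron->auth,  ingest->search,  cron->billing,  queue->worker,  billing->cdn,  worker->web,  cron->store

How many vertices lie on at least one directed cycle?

9

A vertex is on a directed cycle iff it belongs to a strongly connected component of size ≥ 2 (or has a self-loop).
The vertices on cycles are {cdn, web, cron, queue, store, ingest, mailer, worker, billing} — 9 in total.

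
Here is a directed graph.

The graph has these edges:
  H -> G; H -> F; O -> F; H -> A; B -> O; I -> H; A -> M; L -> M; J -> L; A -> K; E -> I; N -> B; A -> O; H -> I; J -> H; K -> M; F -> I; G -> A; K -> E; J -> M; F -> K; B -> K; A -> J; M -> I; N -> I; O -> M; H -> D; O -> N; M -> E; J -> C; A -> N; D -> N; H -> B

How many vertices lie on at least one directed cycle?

A vertex is on a directed cycle iff it belongs to a strongly connected component of size ≥ 2 (or has a self-loop).
The vertices on cycles are {A, B, D, E, F, G, H, I, J, K, L, M, N, O} — 14 in total.

14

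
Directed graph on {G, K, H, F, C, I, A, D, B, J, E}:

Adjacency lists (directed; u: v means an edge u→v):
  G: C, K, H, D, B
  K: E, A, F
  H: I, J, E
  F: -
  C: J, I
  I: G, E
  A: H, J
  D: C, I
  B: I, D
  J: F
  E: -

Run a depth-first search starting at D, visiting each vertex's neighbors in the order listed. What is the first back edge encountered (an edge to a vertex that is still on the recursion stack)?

G->C

DFS from D (visiting each vertex's neighbors in the order listed); mark gray on enter, black on exit:
D gray
  C gray
    J gray
      F gray
      F black
    J black
    I gray
      G gray
        G→C: C is gray → back edge
First back edge: G → C.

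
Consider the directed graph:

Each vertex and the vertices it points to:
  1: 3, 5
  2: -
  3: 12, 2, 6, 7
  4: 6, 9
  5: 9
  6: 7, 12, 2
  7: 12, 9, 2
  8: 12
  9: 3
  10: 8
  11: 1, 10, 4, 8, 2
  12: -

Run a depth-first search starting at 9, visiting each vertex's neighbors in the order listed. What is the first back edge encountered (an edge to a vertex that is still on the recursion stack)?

DFS from 9 (visiting each vertex's neighbors in the order listed); mark gray on enter, black on exit:
9 gray
  3 gray
    12 gray
    12 black
    2 gray
    2 black
    6 gray
      7 gray
        7→12: 12 black — skip
        7→9: 9 is gray → back edge
First back edge: 7 → 9.

7->9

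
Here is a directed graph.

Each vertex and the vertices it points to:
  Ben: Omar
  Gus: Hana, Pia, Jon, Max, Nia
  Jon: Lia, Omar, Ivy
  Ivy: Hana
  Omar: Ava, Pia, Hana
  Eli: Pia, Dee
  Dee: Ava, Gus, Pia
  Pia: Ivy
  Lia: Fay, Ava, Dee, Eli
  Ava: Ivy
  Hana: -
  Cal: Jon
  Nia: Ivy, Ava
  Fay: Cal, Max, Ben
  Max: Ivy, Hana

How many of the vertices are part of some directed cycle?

7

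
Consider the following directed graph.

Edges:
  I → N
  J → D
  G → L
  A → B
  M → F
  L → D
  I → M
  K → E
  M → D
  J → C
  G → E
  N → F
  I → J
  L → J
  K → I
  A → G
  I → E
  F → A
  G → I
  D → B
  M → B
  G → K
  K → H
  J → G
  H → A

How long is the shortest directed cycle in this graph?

For each vertex v, BFS finds the shortest path from v back to v.
The shortest such closed walk is J → G → I → J, length 3.

3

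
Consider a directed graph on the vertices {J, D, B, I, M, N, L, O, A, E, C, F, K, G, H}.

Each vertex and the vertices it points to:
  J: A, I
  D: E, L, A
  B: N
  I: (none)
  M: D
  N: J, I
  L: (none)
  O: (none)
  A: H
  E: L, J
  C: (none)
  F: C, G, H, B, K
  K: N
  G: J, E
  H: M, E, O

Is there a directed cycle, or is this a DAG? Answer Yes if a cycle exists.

DFS with white/gray/black marking, starting from G:
G gray
  J gray
    A gray
      H gray
        M gray
          D gray
            E gray
              L gray
              L black
              E→J: J is gray → back edge
Back edge found, so a cycle exists: J → A → H → M → D → E → J.

Yes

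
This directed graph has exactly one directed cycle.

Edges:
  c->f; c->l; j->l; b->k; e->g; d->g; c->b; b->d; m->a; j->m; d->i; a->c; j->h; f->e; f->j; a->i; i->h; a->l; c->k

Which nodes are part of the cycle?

a, c, f, j, m

DFS with gray/black marking from c:
c gray
  b gray
    d gray
      i gray
        h gray
        h black
      i black
      g gray
      g black
    d black
    k gray
    k black
  b black
  l gray
  l black
  c→k: k black — skip
  f gray
    e gray
      e→g: g black — skip
    e black
    j gray
      j→h: h black — skip
      m gray
        a gray
          a→i: i black — skip
          a→l: l black — skip
          a→c: c is gray → back edge
Back edge closes the cycle c → f → j → m → a → c; its vertices are {a, c, f, j, m}.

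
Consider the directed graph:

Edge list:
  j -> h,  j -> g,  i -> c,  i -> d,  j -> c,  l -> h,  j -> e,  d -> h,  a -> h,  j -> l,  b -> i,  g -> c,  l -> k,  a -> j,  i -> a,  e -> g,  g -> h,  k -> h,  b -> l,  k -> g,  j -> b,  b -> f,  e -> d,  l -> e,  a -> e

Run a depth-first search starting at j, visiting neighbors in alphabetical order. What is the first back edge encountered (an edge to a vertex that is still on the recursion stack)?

a->j

DFS from j (visiting neighbors in alphabetical order); mark gray on enter, black on exit:
j gray
  b gray
    f gray
    f black
    i gray
      a gray
        e gray
          d gray
            h gray
            h black
          d black
          g gray
            c gray
            c black
            g→h: h black — skip
          g black
        e black
        a→h: h black — skip
        a→j: j is gray → back edge
First back edge: a → j.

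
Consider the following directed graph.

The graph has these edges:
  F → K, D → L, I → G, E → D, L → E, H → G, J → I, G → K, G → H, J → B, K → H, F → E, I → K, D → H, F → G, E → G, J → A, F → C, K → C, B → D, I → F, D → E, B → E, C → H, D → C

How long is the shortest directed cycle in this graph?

For each vertex v, BFS finds the shortest path from v back to v.
The shortest such closed walk is D → E → D, length 2.

2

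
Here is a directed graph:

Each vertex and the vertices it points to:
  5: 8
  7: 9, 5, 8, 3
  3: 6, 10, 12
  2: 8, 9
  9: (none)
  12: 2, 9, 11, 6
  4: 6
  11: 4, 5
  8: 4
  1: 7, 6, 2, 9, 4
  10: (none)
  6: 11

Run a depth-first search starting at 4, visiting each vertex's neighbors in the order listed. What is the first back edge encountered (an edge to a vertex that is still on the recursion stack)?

DFS from 4 (visiting each vertex's neighbors in the order listed); mark gray on enter, black on exit:
4 gray
  6 gray
    11 gray
      11→4: 4 is gray → back edge
First back edge: 11 → 4.

11->4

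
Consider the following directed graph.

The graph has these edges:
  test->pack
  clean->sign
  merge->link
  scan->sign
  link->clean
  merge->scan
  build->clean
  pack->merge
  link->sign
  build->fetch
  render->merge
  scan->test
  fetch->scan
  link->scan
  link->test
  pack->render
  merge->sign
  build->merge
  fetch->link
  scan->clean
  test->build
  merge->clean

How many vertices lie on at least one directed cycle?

8

A vertex is on a directed cycle iff it belongs to a strongly connected component of size ≥ 2 (or has a self-loop).
The vertices on cycles are {link, pack, scan, test, build, fetch, merge, render} — 8 in total.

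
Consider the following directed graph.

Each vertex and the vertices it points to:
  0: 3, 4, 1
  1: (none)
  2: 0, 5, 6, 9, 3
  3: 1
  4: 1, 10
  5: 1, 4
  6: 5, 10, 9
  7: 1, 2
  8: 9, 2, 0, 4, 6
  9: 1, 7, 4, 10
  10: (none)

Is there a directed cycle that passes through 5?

5 lies on a cycle iff there is a path from 5 back to itself.
Exploring from 5, it never reaches itself; equivalently, its strongly connected component is a singleton.

No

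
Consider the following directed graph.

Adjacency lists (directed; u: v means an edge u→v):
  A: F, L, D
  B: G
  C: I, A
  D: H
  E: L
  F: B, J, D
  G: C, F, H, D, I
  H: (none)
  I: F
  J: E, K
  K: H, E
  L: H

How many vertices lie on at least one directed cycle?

A vertex is on a directed cycle iff it belongs to a strongly connected component of size ≥ 2 (or has a self-loop).
The vertices on cycles are {A, B, C, F, G, I} — 6 in total.

6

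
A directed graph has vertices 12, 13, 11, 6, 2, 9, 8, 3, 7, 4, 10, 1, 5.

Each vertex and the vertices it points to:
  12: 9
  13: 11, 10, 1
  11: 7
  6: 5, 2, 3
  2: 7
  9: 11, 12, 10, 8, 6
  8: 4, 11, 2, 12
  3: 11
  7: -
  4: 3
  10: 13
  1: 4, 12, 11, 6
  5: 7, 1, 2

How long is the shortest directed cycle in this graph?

For each vertex v, BFS finds the shortest path from v back to v.
The shortest such closed walk is 9 → 12 → 9, length 2.

2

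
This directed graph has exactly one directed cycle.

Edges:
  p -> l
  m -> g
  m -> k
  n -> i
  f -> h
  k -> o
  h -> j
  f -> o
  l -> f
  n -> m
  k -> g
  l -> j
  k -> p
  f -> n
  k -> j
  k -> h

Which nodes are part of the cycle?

f, k, l, m, n, p

DFS with gray/black marking from m:
m gray
  g gray
  g black
  k gray
    p gray
      l gray
        j gray
        j black
        f gray
          o gray
          o black
          h gray
            h→j: j black — skip
          h black
          n gray
            n→m: m is gray → back edge
Back edge closes the cycle m → k → p → l → f → n → m; its vertices are {f, k, l, m, n, p}.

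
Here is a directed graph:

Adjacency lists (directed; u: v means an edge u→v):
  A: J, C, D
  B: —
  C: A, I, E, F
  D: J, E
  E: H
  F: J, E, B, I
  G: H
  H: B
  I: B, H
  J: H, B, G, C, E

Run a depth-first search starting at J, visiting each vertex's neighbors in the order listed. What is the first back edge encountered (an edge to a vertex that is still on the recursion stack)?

A→J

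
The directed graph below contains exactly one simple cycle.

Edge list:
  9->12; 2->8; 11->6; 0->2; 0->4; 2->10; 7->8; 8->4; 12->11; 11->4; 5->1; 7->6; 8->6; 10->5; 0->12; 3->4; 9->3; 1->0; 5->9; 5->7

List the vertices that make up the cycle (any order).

0, 1, 2, 5, 10

DFS with gray/black marking from 5:
5 gray
  7 gray
    8 gray
      4 gray
      4 black
      6 gray
      6 black
    8 black
    7→6: 6 black — skip
  7 black
  9 gray
    3 gray
      3→4: 4 black — skip
    3 black
    12 gray
      11 gray
        11→6: 6 black — skip
        11→4: 4 black — skip
      11 black
    12 black
  9 black
  1 gray
    0 gray
      0→12: 12 black — skip
      2 gray
        10 gray
          10→5: 5 is gray → back edge
Back edge closes the cycle 5 → 1 → 0 → 2 → 10 → 5; its vertices are {0, 1, 2, 5, 10}.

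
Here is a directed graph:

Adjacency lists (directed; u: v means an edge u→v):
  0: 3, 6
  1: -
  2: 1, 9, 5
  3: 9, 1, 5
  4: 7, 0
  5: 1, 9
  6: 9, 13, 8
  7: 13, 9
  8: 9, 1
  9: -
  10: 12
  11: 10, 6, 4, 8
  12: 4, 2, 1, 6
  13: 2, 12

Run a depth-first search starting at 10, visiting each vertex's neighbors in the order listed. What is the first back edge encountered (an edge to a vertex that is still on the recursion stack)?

DFS from 10 (visiting each vertex's neighbors in the order listed); mark gray on enter, black on exit:
10 gray
  12 gray
    4 gray
      7 gray
        13 gray
          2 gray
            1 gray
            1 black
            9 gray
            9 black
            5 gray
              5→1: 1 black — skip
              5→9: 9 black — skip
            5 black
          2 black
          13→12: 12 is gray → back edge
First back edge: 13 → 12.

13→12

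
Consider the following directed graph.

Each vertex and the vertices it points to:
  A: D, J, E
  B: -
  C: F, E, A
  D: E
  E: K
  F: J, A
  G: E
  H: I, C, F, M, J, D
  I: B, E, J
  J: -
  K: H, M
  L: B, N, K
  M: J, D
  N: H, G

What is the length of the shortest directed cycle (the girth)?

4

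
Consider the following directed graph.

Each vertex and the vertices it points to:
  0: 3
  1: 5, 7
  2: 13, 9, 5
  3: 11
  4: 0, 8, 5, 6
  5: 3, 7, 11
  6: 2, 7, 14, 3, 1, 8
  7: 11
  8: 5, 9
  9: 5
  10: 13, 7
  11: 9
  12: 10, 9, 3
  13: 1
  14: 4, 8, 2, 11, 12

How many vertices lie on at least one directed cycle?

8

A vertex is on a directed cycle iff it belongs to a strongly connected component of size ≥ 2 (or has a self-loop).
The vertices on cycles are {3, 4, 5, 6, 7, 9, 11, 14} — 8 in total.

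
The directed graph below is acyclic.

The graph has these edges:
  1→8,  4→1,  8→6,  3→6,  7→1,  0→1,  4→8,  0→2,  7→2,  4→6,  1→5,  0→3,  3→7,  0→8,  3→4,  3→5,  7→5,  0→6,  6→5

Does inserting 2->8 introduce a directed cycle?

Adding 2→8 creates a cycle iff 8 can already reach 2.
Explore from 8: no path reaches 2. The graph stays acyclic.

No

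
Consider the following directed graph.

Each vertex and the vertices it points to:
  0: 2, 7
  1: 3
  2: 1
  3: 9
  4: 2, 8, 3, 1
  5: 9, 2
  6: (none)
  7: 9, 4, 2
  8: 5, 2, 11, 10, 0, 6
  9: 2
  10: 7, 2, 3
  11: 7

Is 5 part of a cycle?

No

5 lies on a cycle iff there is a path from 5 back to itself.
Exploring from 5, it never reaches itself; equivalently, its strongly connected component is a singleton.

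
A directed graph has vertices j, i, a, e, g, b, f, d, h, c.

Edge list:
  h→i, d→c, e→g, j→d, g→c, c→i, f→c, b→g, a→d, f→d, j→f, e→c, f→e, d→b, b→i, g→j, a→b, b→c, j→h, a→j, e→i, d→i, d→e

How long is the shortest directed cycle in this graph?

4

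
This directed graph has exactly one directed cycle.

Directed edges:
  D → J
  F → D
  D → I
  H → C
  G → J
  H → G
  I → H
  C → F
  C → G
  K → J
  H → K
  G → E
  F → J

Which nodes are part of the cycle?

C, D, F, H, I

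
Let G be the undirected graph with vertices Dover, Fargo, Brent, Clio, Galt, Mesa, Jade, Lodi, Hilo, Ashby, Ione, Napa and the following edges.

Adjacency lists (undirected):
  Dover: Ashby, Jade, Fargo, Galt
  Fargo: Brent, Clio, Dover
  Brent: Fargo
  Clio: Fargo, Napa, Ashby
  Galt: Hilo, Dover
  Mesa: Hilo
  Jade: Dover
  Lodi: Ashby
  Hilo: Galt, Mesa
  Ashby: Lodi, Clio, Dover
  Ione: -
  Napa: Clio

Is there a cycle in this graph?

Yes

DFS, tracking each vertex's parent; an edge to a visited non-parent vertex closes a cycle.
Start from Galt:
visit Galt (parent –)
  visit Hilo (parent Galt)
    Hilo–Galt: parent, skip
    visit Mesa (parent Hilo)
      Mesa–Hilo: parent, skip
  visit Dover (parent Galt)
    visit Ashby (parent Dover)
      visit Lodi (parent Ashby)
        Lodi–Ashby: parent, skip
      visit Clio (parent Ashby)
        visit Fargo (parent Clio)
          visit Brent (parent Fargo)
            Brent–Fargo: parent, skip
          Fargo–Clio: parent, skip
          Fargo–Dover: Dover visited and ≠ parent → cycle
Cycle: Dover – Ashby – Clio – Fargo – Dover.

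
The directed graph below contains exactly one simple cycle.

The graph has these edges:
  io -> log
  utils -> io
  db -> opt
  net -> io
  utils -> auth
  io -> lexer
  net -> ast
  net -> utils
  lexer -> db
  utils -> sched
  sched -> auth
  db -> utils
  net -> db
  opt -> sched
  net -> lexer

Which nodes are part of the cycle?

DFS with gray/black marking from utils:
utils gray
  auth gray
  auth black
  io gray
    log gray
    log black
    lexer gray
      db gray
        opt gray
          sched gray
            sched→auth: auth black — skip
          sched black
        opt black
        db→utils: utils is gray → back edge
Back edge closes the cycle utils → io → lexer → db → utils; its vertices are {db, io, lexer, utils}.

db, io, lexer, utils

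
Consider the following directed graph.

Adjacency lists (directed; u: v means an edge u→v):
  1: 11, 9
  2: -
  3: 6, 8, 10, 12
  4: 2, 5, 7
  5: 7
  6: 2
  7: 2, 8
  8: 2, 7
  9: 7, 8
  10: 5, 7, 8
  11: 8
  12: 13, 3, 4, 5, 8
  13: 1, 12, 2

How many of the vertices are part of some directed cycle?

A vertex is on a directed cycle iff it belongs to a strongly connected component of size ≥ 2 (or has a self-loop).
The vertices on cycles are {3, 7, 8, 12, 13} — 5 in total.

5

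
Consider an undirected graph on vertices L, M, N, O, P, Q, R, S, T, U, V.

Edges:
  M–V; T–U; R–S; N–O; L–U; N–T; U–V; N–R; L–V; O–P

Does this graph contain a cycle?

DFS, tracking each vertex's parent; an edge to a visited non-parent vertex closes a cycle.
Start from S:
visit S (parent –)
  visit R (parent S)
    R–S: parent, skip
    visit N (parent R)
      visit O (parent N)
        visit P (parent O)
          P–O: parent, skip
        O–N: parent, skip
      visit T (parent N)
        T–N: parent, skip
        visit U (parent T)
          visit L (parent U)
            L–U: parent, skip
            visit V (parent L)
              visit M (parent V)
                M–V: parent, skip
              V–U: U visited and ≠ parent → cycle
Cycle: U – L – V – U.

Yes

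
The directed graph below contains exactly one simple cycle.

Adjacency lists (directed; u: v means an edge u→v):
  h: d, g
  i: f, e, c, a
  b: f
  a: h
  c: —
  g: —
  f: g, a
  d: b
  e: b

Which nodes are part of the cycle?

DFS with gray/black marking from f:
f gray
  g gray
  g black
  a gray
    h gray
      d gray
        b gray
          b→f: f is gray → back edge
Back edge closes the cycle f → a → h → d → b → f; its vertices are {a, b, d, f, h}.

a, b, d, f, h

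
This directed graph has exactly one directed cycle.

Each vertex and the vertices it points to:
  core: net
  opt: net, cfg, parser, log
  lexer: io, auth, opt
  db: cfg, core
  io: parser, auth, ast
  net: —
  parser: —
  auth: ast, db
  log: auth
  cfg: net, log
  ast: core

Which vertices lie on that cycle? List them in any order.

db, cfg, log, auth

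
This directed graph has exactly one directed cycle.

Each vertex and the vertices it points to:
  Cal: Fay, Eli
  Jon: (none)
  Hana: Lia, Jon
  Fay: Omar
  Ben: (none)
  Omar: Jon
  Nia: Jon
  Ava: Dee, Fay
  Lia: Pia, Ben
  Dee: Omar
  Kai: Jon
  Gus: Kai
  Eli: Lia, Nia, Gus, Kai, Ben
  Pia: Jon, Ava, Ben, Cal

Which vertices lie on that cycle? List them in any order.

DFS with gray/black marking from Lia:
Lia gray
  Pia gray
    Jon gray
    Jon black
    Ava gray
      Dee gray
        Omar gray
          Omar→Jon: Jon black — skip
        Omar black
      Dee black
      Fay gray
        Fay→Omar: Omar black — skip
      Fay black
    Ava black
    Ben gray
    Ben black
    Cal gray
      Cal→Fay: Fay black — skip
      Eli gray
        Eli→Lia: Lia is gray → back edge
Back edge closes the cycle Lia → Pia → Cal → Eli → Lia; its vertices are {Cal, Eli, Lia, Pia}.

Cal, Eli, Lia, Pia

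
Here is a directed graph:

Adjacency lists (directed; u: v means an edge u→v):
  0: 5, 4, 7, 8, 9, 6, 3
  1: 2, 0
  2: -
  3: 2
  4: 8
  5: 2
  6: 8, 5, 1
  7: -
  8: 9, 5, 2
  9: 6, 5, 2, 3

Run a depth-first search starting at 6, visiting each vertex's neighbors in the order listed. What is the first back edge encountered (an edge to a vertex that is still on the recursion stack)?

9→6

DFS from 6 (visiting each vertex's neighbors in the order listed); mark gray on enter, black on exit:
6 gray
  8 gray
    9 gray
      9→6: 6 is gray → back edge
First back edge: 9 → 6.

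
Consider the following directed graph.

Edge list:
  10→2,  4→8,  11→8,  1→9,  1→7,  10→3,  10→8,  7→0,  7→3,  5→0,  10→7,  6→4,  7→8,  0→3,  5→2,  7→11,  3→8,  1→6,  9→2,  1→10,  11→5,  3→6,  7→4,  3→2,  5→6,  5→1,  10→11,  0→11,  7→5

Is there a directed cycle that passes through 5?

5 is on a cycle iff 5 can reach itself via ≥1 edge.
5 → 1 → 7 → 5 — yes.

Yes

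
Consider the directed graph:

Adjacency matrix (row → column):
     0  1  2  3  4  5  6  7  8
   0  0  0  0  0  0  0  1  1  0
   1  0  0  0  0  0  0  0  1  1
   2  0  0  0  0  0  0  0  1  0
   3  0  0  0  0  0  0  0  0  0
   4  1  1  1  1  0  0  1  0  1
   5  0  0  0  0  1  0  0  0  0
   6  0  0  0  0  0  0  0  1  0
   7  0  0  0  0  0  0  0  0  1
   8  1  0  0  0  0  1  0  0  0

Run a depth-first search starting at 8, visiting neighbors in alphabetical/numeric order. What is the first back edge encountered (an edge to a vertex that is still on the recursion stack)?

DFS from 8 (visiting neighbors in alphabetical/numeric order); mark gray on enter, black on exit:
8 gray
  0 gray
    6 gray
      7 gray
        7→8: 8 is gray → back edge
First back edge: 7 → 8.

7→8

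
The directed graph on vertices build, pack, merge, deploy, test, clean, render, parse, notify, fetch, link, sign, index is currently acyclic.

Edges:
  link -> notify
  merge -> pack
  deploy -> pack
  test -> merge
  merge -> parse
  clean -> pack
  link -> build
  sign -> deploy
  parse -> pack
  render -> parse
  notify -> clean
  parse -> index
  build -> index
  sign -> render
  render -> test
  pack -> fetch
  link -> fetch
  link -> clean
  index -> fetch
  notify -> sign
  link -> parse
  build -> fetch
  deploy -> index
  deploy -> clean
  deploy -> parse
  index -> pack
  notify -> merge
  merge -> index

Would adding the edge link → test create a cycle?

Adding link→test creates a cycle iff test can already reach link.
Explore from test: no path reaches link. The graph stays acyclic.

No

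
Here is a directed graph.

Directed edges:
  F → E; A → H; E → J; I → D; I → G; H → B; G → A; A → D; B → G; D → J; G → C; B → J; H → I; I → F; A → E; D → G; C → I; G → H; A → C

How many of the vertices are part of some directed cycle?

7

A vertex is on a directed cycle iff it belongs to a strongly connected component of size ≥ 2 (or has a self-loop).
The vertices on cycles are {A, B, C, D, G, H, I} — 7 in total.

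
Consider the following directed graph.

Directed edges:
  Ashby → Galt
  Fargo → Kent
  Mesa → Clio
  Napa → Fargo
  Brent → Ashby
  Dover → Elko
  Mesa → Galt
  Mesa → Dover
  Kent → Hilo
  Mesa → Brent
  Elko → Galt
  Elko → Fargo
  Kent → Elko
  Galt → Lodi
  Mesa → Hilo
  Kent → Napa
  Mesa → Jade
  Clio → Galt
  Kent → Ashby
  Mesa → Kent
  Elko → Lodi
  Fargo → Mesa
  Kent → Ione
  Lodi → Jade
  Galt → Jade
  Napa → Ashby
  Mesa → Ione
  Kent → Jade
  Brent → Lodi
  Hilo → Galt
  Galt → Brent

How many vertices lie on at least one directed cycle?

A vertex is on a directed cycle iff it belongs to a strongly connected component of size ≥ 2 (or has a self-loop).
The vertices on cycles are {Elko, Galt, Kent, Mesa, Napa, Ashby, Brent, Dover, Fargo} — 9 in total.

9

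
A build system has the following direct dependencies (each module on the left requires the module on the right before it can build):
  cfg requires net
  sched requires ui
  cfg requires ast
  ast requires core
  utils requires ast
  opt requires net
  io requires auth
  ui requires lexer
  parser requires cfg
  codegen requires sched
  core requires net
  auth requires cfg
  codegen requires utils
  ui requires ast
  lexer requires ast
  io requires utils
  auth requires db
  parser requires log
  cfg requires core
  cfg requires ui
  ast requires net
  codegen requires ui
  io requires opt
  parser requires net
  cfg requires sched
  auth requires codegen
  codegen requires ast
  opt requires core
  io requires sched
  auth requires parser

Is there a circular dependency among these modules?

DFS with white/gray/black marking, starting from ast:
ast gray
  net gray
  net black
  core gray
    core→net: net black — skip
  core black
ast black
io gray
  utils gray
    utils→ast: ast black — skip
  utils black
  opt gray
    opt→core: core black — skip
    opt→net: net black — skip
  opt black
  sched gray
    ui gray
      lexer gray
        lexer→ast: ast black — skip
      lexer black
      ui→ast: ast black — skip
    ui black
  sched black
  auth gray
    cfg gray
      cfg→sched: sched black — skip
      cfg→net: net black — skip
      cfg→ui: ui black — skip
      cfg→ast: ast black — skip
      cfg→core: core black — skip
    cfg black
    db gray
    db black
    parser gray
      log gray
      log black
      parser→net: net black — skip
      parser→cfg: cfg black — skip
    parser black
    codegen gray
      codegen→utils: utils black — skip
      codegen→ast: ast black — skip
      codegen→ui: ui black — skip
      codegen→sched: sched black — skip
    codegen black
  auth black
io black
Every edge goes to a white or black vertex — no back edge, so the graph is acyclic.

No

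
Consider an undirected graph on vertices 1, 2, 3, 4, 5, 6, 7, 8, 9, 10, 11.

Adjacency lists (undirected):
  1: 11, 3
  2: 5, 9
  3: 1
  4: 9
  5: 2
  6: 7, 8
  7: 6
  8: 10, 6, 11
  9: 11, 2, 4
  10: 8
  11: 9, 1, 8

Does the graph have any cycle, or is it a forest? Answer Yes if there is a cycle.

No

DFS, tracking each vertex's parent; an edge to a visited non-parent vertex closes a cycle.
Start from 2:
visit 2 (parent –)
  visit 5 (parent 2)
    5–2: parent, skip
  visit 9 (parent 2)
    visit 11 (parent 9)
      11–9: parent, skip
      visit 1 (parent 11)
        1–11: parent, skip
        visit 3 (parent 1)
          3–1: parent, skip
      visit 8 (parent 11)
        visit 10 (parent 8)
          10–8: parent, skip
        visit 6 (parent 8)
          visit 7 (parent 6)
            7–6: parent, skip
          6–8: parent, skip
        8–11: parent, skip
    9–2: parent, skip
    visit 4 (parent 9)
      4–9: parent, skip
No non-parent visited neighbor found — the graph is a forest.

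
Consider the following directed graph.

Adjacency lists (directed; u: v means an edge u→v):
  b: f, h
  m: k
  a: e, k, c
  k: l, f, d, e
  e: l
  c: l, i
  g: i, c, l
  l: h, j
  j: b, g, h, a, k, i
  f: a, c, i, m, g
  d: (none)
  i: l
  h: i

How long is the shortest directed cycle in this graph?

3

For each vertex v, BFS finds the shortest path from v back to v.
The shortest such closed walk is j → k → l → j, length 3.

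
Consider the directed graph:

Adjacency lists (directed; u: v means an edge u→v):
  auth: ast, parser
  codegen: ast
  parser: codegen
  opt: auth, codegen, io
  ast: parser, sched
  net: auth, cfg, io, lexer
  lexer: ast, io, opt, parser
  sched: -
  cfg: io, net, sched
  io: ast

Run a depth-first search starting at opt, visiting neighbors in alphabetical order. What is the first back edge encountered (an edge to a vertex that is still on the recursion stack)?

codegen→ast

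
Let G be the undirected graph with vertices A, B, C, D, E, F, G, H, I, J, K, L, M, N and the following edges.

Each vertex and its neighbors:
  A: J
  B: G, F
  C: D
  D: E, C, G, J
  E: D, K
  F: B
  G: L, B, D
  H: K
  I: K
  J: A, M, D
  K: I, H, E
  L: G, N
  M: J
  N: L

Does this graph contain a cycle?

DFS, tracking each vertex's parent; an edge to a visited non-parent vertex closes a cycle.
Start from K:
visit K (parent –)
  visit I (parent K)
    I–K: parent, skip
  visit H (parent K)
    H–K: parent, skip
  visit E (parent K)
    visit D (parent E)
      D–E: parent, skip
      visit C (parent D)
        C–D: parent, skip
      visit G (parent D)
        visit L (parent G)
          L–G: parent, skip
          visit N (parent L)
            N–L: parent, skip
        visit B (parent G)
          B–G: parent, skip
          visit F (parent B)
            F–B: parent, skip
        G–D: parent, skip
      visit J (parent D)
        visit A (parent J)
          A–J: parent, skip
        visit M (parent J)
          M–J: parent, skip
        J–D: parent, skip
    E–K: parent, skip
No non-parent visited neighbor found — the graph is a forest.

No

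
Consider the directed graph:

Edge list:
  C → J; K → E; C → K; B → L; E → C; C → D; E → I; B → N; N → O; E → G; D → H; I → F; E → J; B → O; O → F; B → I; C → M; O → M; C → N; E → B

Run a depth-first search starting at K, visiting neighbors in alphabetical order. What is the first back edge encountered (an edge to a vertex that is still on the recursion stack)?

DFS from K (visiting neighbors in alphabetical order); mark gray on enter, black on exit:
K gray
  E gray
    B gray
      I gray
        F gray
        F black
      I black
      L gray
      L black
      N gray
        O gray
          O→F: F black — skip
          M gray
          M black
        O black
      N black
      B→O: O black — skip
    B black
    C gray
      D gray
        H gray
        H black
      D black
      J gray
      J black
      C→K: K is gray → back edge
First back edge: C → K.

C->K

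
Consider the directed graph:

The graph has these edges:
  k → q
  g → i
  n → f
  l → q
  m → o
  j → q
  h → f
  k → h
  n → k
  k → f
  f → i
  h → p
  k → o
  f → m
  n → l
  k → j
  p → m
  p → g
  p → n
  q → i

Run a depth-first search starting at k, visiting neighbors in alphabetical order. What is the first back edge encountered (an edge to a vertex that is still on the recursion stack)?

n→k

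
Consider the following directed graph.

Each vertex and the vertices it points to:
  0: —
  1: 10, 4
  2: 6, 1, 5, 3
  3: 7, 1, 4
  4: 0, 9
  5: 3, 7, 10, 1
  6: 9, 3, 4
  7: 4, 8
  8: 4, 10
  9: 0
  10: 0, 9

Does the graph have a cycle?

DFS with white/gray/black marking, starting from 6:
6 gray
  9 gray
    0 gray
    0 black
  9 black
  3 gray
    7 gray
      4 gray
        4→0: 0 black — skip
        4→9: 9 black — skip
      4 black
      8 gray
        8→4: 4 black — skip
        10 gray
          10→0: 0 black — skip
          10→9: 9 black — skip
        10 black
      8 black
    7 black
    1 gray
      1→10: 10 black — skip
      1→4: 4 black — skip
    1 black
    3→4: 4 black — skip
  3 black
  6→4: 4 black — skip
6 black
2 gray
  2→6: 6 black — skip
  2→1: 1 black — skip
  5 gray
    5→3: 3 black — skip
    5→7: 7 black — skip
    5→10: 10 black — skip
    5→1: 1 black — skip
  5 black
  2→3: 3 black — skip
2 black
Every edge goes to a white or black vertex — no back edge, so the graph is acyclic.

No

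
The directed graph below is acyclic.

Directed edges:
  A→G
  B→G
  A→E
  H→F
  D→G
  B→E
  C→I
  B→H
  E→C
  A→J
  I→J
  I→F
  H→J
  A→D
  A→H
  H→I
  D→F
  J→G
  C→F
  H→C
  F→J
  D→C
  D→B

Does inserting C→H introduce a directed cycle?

Yes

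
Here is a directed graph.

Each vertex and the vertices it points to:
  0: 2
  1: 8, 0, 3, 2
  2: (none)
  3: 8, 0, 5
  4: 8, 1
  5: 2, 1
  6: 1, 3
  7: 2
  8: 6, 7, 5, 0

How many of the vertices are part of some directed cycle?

A vertex is on a directed cycle iff it belongs to a strongly connected component of size ≥ 2 (or has a self-loop).
The vertices on cycles are {1, 3, 5, 6, 8} — 5 in total.

5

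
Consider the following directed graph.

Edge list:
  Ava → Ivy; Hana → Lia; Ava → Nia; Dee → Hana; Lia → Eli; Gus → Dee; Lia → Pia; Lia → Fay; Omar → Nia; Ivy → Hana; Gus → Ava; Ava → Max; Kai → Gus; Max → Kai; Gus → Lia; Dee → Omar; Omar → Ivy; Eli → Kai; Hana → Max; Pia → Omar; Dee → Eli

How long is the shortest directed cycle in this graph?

4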